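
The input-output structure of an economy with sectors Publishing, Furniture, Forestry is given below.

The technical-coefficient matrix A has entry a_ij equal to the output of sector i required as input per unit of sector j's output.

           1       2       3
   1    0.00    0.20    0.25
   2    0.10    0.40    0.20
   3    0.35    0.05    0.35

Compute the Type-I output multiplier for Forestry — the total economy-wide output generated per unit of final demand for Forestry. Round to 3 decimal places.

m_3 = 3.325

I − A =
  [   1.00    -0.20    -0.25]
  [  -0.10     0.60    -0.20]
  [  -0.35    -0.05     0.65]
Cofactors of I−A, C_ij = (−1)^(i+j)·(minor ij) (rows/columns in the sector order above):
  C_11 = (0.60)(0.65) − (-0.20)(-0.05) = 0.3800
  C_12 = −[(-0.10)(0.65) − (-0.20)(-0.35)] = 0.1350
  C_13 = (-0.10)(-0.05) − (0.60)(-0.35) = 0.2150
  C_21 = −[(-0.20)(0.65) − (-0.25)(-0.05)] = 0.1425
  C_22 = (1.00)(0.65) − (-0.25)(-0.35) = 0.5625
  C_23 = −[(1.00)(-0.05) − (-0.20)(-0.35)] = 0.1200
  C_31 = (-0.20)(-0.20) − (-0.25)(0.60) = 0.1900
  C_32 = −[(1.00)(-0.20) − (-0.25)(-0.10)] = 0.2250
  C_33 = (1.00)(0.60) − (-0.20)(-0.10) = 0.5800
det(I−A) = Σ_j (I−A)_1j·C_1j = (1.00)(0.3800) + (-0.20)(0.1350) + (-0.25)(0.2150) = 0.29925
adj(I−A) = Cᵀ =
  [ 0.3800   0.1425   0.1900]
  [ 0.1350   0.5625   0.2250]
  [ 0.2150   0.1200   0.5800]
(I − A)⁻¹ = adj(I−A) / det(I−A) ≈
  [   1.2698     0.4762     0.6349]
  [   0.4511     1.8797     0.7519]
  [   0.7185     0.4010     1.9382]
The output multiplier for sector j is the column-j sum of the Leontief inverse (I − A)⁻¹ = adj(I−A) / det(I−A).
Column 3 of adj(I−A): (0.1900, 0.2250, 0.5800); det(I−A) = 0.29925.
m_3 = (0.1900 + 0.2250 + 0.5800) / 0.29925 = 0.995 / 0.29925 ≈ 3.325.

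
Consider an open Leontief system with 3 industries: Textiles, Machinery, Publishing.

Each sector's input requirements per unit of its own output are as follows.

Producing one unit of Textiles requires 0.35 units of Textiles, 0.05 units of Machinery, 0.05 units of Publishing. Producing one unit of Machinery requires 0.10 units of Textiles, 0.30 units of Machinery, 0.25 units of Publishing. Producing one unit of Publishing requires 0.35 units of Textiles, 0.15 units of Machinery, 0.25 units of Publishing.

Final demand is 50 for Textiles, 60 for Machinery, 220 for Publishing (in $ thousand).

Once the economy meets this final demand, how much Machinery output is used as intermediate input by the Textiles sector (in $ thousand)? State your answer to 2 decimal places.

z_MT = 15.44

I − A =
  [   0.65    -0.10    -0.35]
  [  -0.05     0.70    -0.15]
  [  -0.05    -0.25     0.75]
Cofactors of I−A, C_ij = (−1)^(i+j)·(minor ij) (rows/columns in the sector order above):
  C_11 = (0.70)(0.75) − (-0.15)(-0.25) = 0.4875
  C_12 = −[(-0.05)(0.75) − (-0.15)(-0.05)] = 0.0450
  C_13 = (-0.05)(-0.25) − (0.70)(-0.05) = 0.0475
  C_21 = −[(-0.10)(0.75) − (-0.35)(-0.25)] = 0.1625
  C_22 = (0.65)(0.75) − (-0.35)(-0.05) = 0.4700
  C_23 = −[(0.65)(-0.25) − (-0.10)(-0.05)] = 0.1675
  C_31 = (-0.10)(-0.15) − (-0.35)(0.70) = 0.2600
  C_32 = −[(0.65)(-0.15) − (-0.35)(-0.05)] = 0.1150
  C_33 = (0.65)(0.70) − (-0.10)(-0.05) = 0.4500
det(I−A) = Σ_j (I−A)_1j·C_1j = (0.65)(0.4875) + (-0.10)(0.0450) + (-0.35)(0.0475) = 0.29575
adj(I−A) = Cᵀ =
  [ 0.4875   0.1625   0.2600]
  [ 0.0450   0.4700   0.1150]
  [ 0.0475   0.1675   0.4500]
(I − A)⁻¹ = adj(I−A) / det(I−A) ≈
  [   1.6484     0.5495     0.8791]
  [   0.1522     1.5892     0.3888]
  [   0.1606     0.5664     1.5216]
First solve x = (I − A)⁻¹ d = adj(I−A)·d / det(I−A); in particular x_T = (0.4875·50 + 0.1625·60 + 0.2600·220) / 0.29575 = 91.325 / 0.29575 ≈ 308.7912.
Intermediate flow from M to T: z_MT = a_MT · x_T = 0.05 × 91.325 / 0.29575 = 4.56625 / 0.29575 ≈ 15.44.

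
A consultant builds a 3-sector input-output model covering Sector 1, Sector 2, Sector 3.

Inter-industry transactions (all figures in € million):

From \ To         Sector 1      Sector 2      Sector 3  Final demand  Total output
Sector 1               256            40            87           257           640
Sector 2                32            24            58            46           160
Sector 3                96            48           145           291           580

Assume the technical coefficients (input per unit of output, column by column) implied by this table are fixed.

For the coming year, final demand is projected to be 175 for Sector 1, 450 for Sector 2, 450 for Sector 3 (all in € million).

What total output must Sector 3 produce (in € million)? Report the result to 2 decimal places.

x_3 = 1050.57

Technical coefficients a_ij = z_ij / X_j:
  a_11 = 256/640 = 0.40, a_21 = 32/640 = 0.05, a_31 = 96/640 = 0.15
  a_12 = 40/160 = 0.25, a_22 = 24/160 = 0.15, a_32 = 48/160 = 0.30
  a_13 = 87/580 = 0.15, a_23 = 58/580 = 0.10, a_33 = 145/580 = 0.25
I − A =
  [   0.60    -0.25    -0.15]
  [  -0.05     0.85    -0.10]
  [  -0.15    -0.30     0.75]
Cofactors of I−A, C_ij = (−1)^(i+j)·(minor ij) (rows/columns in the sector order above):
  C_11 = (0.85)(0.75) − (-0.10)(-0.30) = 0.6075
  C_12 = −[(-0.05)(0.75) − (-0.10)(-0.15)] = 0.0525
  C_13 = (-0.05)(-0.30) − (0.85)(-0.15) = 0.1425
  C_21 = −[(-0.25)(0.75) − (-0.15)(-0.30)] = 0.2325
  C_22 = (0.60)(0.75) − (-0.15)(-0.15) = 0.4275
  C_23 = −[(0.60)(-0.30) − (-0.25)(-0.15)] = 0.2175
  C_31 = (-0.25)(-0.10) − (-0.15)(0.85) = 0.1525
  C_32 = −[(0.60)(-0.10) − (-0.15)(-0.05)] = 0.0675
  C_33 = (0.60)(0.85) − (-0.25)(-0.05) = 0.4975
det(I−A) = Σ_j (I−A)_1j·C_1j = (0.60)(0.6075) + (-0.25)(0.0525) + (-0.15)(0.1425) = 0.3300
adj(I−A) = Cᵀ =
  [ 0.6075   0.2325   0.1525]
  [ 0.0525   0.4275   0.0675]
  [ 0.1425   0.2175   0.4975]
(I − A)⁻¹ = adj(I−A) / det(I−A) ≈
  [   1.8409     0.7045     0.4621]
  [   0.1591     1.2955     0.2045]
  [   0.4318     0.6591     1.5076]
x = (I − A)⁻¹ d = adj(I−A)·d / det(I−A), with det(I−A) = 0.3300:
  x_1 = (0.6075·175 + 0.2325·450 + 0.1525·450) / 0.3300 = 279.5625 / 0.3300 ≈ 847.16
  x_2 = (0.0525·175 + 0.4275·450 + 0.0675·450) / 0.3300 = 231.9375 / 0.3300 ≈ 702.84
  x_3 = (0.1425·175 + 0.2175·450 + 0.4975·450) / 0.3300 = 346.6875 / 0.3300 ≈ 1050.57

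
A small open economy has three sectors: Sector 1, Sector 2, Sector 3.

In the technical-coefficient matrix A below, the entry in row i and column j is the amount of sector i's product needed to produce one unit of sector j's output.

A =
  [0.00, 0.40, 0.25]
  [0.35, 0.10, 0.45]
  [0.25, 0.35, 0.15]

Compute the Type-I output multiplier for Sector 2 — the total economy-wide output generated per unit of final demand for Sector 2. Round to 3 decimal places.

m_2 = 4.669

I − A =
  [   1.00    -0.40    -0.25]
  [  -0.35     0.90    -0.45]
  [  -0.25    -0.35     0.85]
Cofactors of I−A, C_ij = (−1)^(i+j)·(minor ij) (rows/columns in the sector order above):
  C_11 = (0.90)(0.85) − (-0.45)(-0.35) = 0.6075
  C_12 = −[(-0.35)(0.85) − (-0.45)(-0.25)] = 0.4100
  C_13 = (-0.35)(-0.35) − (0.90)(-0.25) = 0.3475
  C_21 = −[(-0.40)(0.85) − (-0.25)(-0.35)] = 0.4275
  C_22 = (1.00)(0.85) − (-0.25)(-0.25) = 0.7875
  C_23 = −[(1.00)(-0.35) − (-0.40)(-0.25)] = 0.4500
  C_31 = (-0.40)(-0.45) − (-0.25)(0.90) = 0.4050
  C_32 = −[(1.00)(-0.45) − (-0.25)(-0.35)] = 0.5375
  C_33 = (1.00)(0.90) − (-0.40)(-0.35) = 0.7600
det(I−A) = Σ_j (I−A)_1j·C_1j = (1.00)(0.6075) + (-0.40)(0.4100) + (-0.25)(0.3475) = 0.356625
adj(I−A) = Cᵀ =
  [ 0.6075   0.4275   0.4050]
  [ 0.4100   0.7875   0.5375]
  [ 0.3475   0.4500   0.7600]
(I − A)⁻¹ = adj(I−A) / det(I−A) ≈
  [   1.7035     1.1987     1.1356]
  [   1.1497     2.2082     1.5072]
  [   0.9744     1.2618     2.1311]
The output multiplier for sector j is the column-j sum of the Leontief inverse (I − A)⁻¹ = adj(I−A) / det(I−A).
Column 2 of adj(I−A): (0.4275, 0.7875, 0.4500); det(I−A) = 0.356625.
m_2 = (0.4275 + 0.7875 + 0.4500) / 0.356625 = 1.665 / 0.356625 ≈ 4.669.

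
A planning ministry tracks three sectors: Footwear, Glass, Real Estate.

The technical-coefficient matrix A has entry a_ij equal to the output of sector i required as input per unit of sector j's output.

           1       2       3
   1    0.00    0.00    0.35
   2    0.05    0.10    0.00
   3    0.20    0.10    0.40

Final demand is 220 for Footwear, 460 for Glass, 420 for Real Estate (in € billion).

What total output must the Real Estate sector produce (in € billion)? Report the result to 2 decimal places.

x_3 = 977.80

I − A =
  [   1.00     0.00    -0.35]
  [  -0.05     0.90     0.00]
  [  -0.20    -0.10     0.60]
Cofactors of I−A, C_ij = (−1)^(i+j)·(minor ij) (rows/columns in the sector order above):
  C_11 = (0.90)(0.60) − (0.00)(-0.10) = 0.5400
  C_12 = −[(-0.05)(0.60) − (0.00)(-0.20)] = 0.0300
  C_13 = (-0.05)(-0.10) − (0.90)(-0.20) = 0.1850
  C_21 = −[(0.00)(0.60) − (-0.35)(-0.10)] = 0.0350
  C_22 = (1.00)(0.60) − (-0.35)(-0.20) = 0.5300
  C_23 = −[(1.00)(-0.10) − (0.00)(-0.20)] = 0.1000
  C_31 = (0.00)(0.00) − (-0.35)(0.90) = 0.3150
  C_32 = −[(1.00)(0.00) − (-0.35)(-0.05)] = 0.0175
  C_33 = (1.00)(0.90) − (0.00)(-0.05) = 0.9000
det(I−A) = Σ_j (I−A)_1j·C_1j = (1.00)(0.5400) + (0.00)(0.0300) + (-0.35)(0.1850) = 0.47525
adj(I−A) = Cᵀ =
  [ 0.5400   0.0350   0.3150]
  [ 0.0300   0.5300   0.0175]
  [ 0.1850   0.1000   0.9000]
(I − A)⁻¹ = adj(I−A) / det(I−A) ≈
  [   1.1362     0.0736     0.6628]
  [   0.0631     1.1152     0.0368]
  [   0.3893     0.2104     1.8937]
x = (I − A)⁻¹ d = adj(I−A)·d / det(I−A), with det(I−A) = 0.47525:
  x_1 = (0.5400·220 + 0.0350·460 + 0.3150·420) / 0.47525 = 267.20 / 0.47525 ≈ 562.23
  x_2 = (0.0300·220 + 0.5300·460 + 0.0175·420) / 0.47525 = 257.75 / 0.47525 ≈ 542.35
  x_3 = (0.1850·220 + 0.1000·460 + 0.9000·420) / 0.47525 = 464.70 / 0.47525 ≈ 977.80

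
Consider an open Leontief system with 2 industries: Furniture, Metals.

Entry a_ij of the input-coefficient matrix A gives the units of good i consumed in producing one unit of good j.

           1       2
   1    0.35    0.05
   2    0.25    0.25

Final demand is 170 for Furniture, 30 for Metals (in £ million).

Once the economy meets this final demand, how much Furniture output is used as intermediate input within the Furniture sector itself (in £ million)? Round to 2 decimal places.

z_11 = 95.05

I − A =
  [   0.65    -0.05]
  [  -0.25     0.75]
det(I−A) = (0.65)(0.75) − (-0.05)(-0.25) = 0.4750
adj(I−A) = [[0.75, 0.05], [0.25, 0.65]]
(I − A)⁻¹ = adj(I−A) / det(I−A) ≈
  [   1.5789     0.1053]
  [   0.5263     1.3684]
First solve x = (I − A)⁻¹ d = adj(I−A)·d / det(I−A); in particular x_1 = (0.75·170 + 0.05·30) / 0.4750 = 129.00 / 0.4750 ≈ 271.5789.
Intermediate flow from 1 to 1: z_11 = a_11 · x_1 = 0.35 × 129.00 / 0.4750 = 45.15 / 0.4750 ≈ 95.05.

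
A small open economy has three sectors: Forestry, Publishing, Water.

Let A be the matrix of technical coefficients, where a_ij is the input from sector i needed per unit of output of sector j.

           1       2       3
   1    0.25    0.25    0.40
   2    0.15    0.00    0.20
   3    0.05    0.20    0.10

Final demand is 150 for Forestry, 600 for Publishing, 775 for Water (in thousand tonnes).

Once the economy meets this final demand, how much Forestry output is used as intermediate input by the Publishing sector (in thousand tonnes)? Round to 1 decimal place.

z_12 = 250.3

I − A =
  [   0.75    -0.25    -0.40]
  [  -0.15     1.00    -0.20]
  [  -0.05    -0.20     0.90]
Cofactors of I−A, C_ij = (−1)^(i+j)·(minor ij) (rows/columns in the sector order above):
  C_11 = (1.00)(0.90) − (-0.20)(-0.20) = 0.8600
  C_12 = −[(-0.15)(0.90) − (-0.20)(-0.05)] = 0.1450
  C_13 = (-0.15)(-0.20) − (1.00)(-0.05) = 0.0800
  C_21 = −[(-0.25)(0.90) − (-0.40)(-0.20)] = 0.3050
  C_22 = (0.75)(0.90) − (-0.40)(-0.05) = 0.6550
  C_23 = −[(0.75)(-0.20) − (-0.25)(-0.05)] = 0.1625
  C_31 = (-0.25)(-0.20) − (-0.40)(1.00) = 0.4500
  C_32 = −[(0.75)(-0.20) − (-0.40)(-0.15)] = 0.2100
  C_33 = (0.75)(1.00) − (-0.25)(-0.15) = 0.7125
det(I−A) = Σ_j (I−A)_1j·C_1j = (0.75)(0.8600) + (-0.25)(0.1450) + (-0.40)(0.0800) = 0.57675
adj(I−A) = Cᵀ =
  [ 0.8600   0.3050   0.4500]
  [ 0.1450   0.6550   0.2100]
  [ 0.0800   0.1625   0.7125]
(I − A)⁻¹ = adj(I−A) / det(I−A) ≈
  [   1.4911     0.5288     0.7802]
  [   0.2514     1.1357     0.3641]
  [   0.1387     0.2818     1.2354]
First solve x = (I − A)⁻¹ d = adj(I−A)·d / det(I−A); in particular x_2 = (0.1450·150 + 0.6550·600 + 0.2100·775) / 0.57675 = 577.50 / 0.57675 ≈ 1001.300.
Intermediate flow from 1 to 2: z_12 = a_12 · x_2 = 0.25 × 577.50 / 0.57675 = 144.375 / 0.57675 ≈ 250.3.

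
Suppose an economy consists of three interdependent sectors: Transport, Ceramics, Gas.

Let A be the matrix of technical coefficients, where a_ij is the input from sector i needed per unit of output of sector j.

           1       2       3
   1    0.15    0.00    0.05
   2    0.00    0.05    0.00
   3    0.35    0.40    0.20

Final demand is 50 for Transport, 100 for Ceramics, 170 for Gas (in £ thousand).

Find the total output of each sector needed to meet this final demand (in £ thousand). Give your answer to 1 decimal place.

x_1 = 76.4, x_2 = 105.3, x_3 = 298.6

I − A =
  [   0.85     0.00    -0.05]
  [   0.00     0.95     0.00]
  [  -0.35    -0.40     0.80]
Cofactors of I−A, C_ij = (−1)^(i+j)·(minor ij) (rows/columns in the sector order above):
  C_11 = (0.95)(0.80) − (0.00)(-0.40) = 0.7600
  C_12 = −[(0.00)(0.80) − (0.00)(-0.35)] = 0.0000
  C_13 = (0.00)(-0.40) − (0.95)(-0.35) = 0.3325
  C_21 = −[(0.00)(0.80) − (-0.05)(-0.40)] = 0.0200
  C_22 = (0.85)(0.80) − (-0.05)(-0.35) = 0.6625
  C_23 = −[(0.85)(-0.40) − (0.00)(-0.35)] = 0.3400
  C_31 = (0.00)(0.00) − (-0.05)(0.95) = 0.0475
  C_32 = −[(0.85)(0.00) − (-0.05)(0.00)] = 0.0000
  C_33 = (0.85)(0.95) − (0.00)(0.00) = 0.8075
det(I−A) = Σ_j (I−A)_1j·C_1j = (0.85)(0.7600) + (0.00)(0.0000) + (-0.05)(0.3325) = 0.629375
adj(I−A) = Cᵀ =
  [ 0.7600   0.0200   0.0475]
  [ 0.0000   0.6625   0.0000]
  [ 0.3325   0.3400   0.8075]
(I − A)⁻¹ = adj(I−A) / det(I−A) ≈
  [   1.2075     0.0318     0.0755]
  [   0.0000     1.0526     0.0000]
  [   0.5283     0.5402     1.2830]
x = (I − A)⁻¹ d = adj(I−A)·d / det(I−A), with det(I−A) = 0.629375:
  x_1 = (0.7600·50 + 0.0200·100 + 0.0475·170) / 0.629375 = 48.075 / 0.629375 ≈ 76.4
  x_2 = (0.0000·50 + 0.6625·100 + 0.0000·170) / 0.629375 = 66.25 / 0.629375 ≈ 105.3
  x_3 = (0.3325·50 + 0.3400·100 + 0.8075·170) / 0.629375 = 187.90 / 0.629375 ≈ 298.6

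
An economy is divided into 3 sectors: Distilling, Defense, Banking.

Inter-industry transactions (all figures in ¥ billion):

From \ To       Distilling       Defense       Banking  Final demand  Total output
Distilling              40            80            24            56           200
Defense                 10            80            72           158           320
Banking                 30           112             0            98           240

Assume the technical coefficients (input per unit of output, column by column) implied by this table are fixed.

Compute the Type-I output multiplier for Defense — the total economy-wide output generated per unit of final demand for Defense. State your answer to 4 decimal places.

m_2 = 2.8951

Technical coefficients a_ij = z_ij / X_j:
  a_11 = 40/200 = 0.20, a_21 = 10/200 = 0.05, a_31 = 30/200 = 0.15
  a_12 = 80/320 = 0.25, a_22 = 80/320 = 0.25, a_32 = 112/320 = 0.35
  a_13 = 24/240 = 0.10, a_23 = 72/240 = 0.30, a_33 = 0/240 = 0.00
I − A =
  [   0.80    -0.25    -0.10]
  [  -0.05     0.75    -0.30]
  [  -0.15    -0.35     1.00]
Cofactors of I−A, C_ij = (−1)^(i+j)·(minor ij) (rows/columns in the sector order above):
  C_11 = (0.75)(1.00) − (-0.30)(-0.35) = 0.6450
  C_12 = −[(-0.05)(1.00) − (-0.30)(-0.15)] = 0.0950
  C_13 = (-0.05)(-0.35) − (0.75)(-0.15) = 0.1300
  C_21 = −[(-0.25)(1.00) − (-0.10)(-0.35)] = 0.2850
  C_22 = (0.80)(1.00) − (-0.10)(-0.15) = 0.7850
  C_23 = −[(0.80)(-0.35) − (-0.25)(-0.15)] = 0.3175
  C_31 = (-0.25)(-0.30) − (-0.10)(0.75) = 0.1500
  C_32 = −[(0.80)(-0.30) − (-0.10)(-0.05)] = 0.2450
  C_33 = (0.80)(0.75) − (-0.25)(-0.05) = 0.5875
det(I−A) = Σ_j (I−A)_1j·C_1j = (0.80)(0.6450) + (-0.25)(0.0950) + (-0.10)(0.1300) = 0.47925
adj(I−A) = Cᵀ =
  [ 0.6450   0.2850   0.1500]
  [ 0.0950   0.7850   0.2450]
  [ 0.1300   0.3175   0.5875]
(I − A)⁻¹ = adj(I−A) / det(I−A) ≈
  [   1.34585     0.59468     0.31299]
  [   0.19823     1.63798     0.51122]
  [   0.27126     0.66249     1.22587]
The output multiplier for sector j is the column-j sum of the Leontief inverse (I − A)⁻¹ = adj(I−A) / det(I−A).
Column 2 of adj(I−A): (0.2850, 0.7850, 0.3175); det(I−A) = 0.47925.
m_2 = (0.2850 + 0.7850 + 0.3175) / 0.47925 = 1.3875 / 0.47925 ≈ 2.8951.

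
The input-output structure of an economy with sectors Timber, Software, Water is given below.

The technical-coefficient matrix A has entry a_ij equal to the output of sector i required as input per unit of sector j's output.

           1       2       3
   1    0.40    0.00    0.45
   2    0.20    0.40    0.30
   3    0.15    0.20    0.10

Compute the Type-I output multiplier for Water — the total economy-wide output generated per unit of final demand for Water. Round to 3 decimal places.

I − A =
  [   0.60     0.00    -0.45]
  [  -0.20     0.60    -0.30]
  [  -0.15    -0.20     0.90]
Cofactors of I−A, C_ij = (−1)^(i+j)·(minor ij) (rows/columns in the sector order above):
  C_11 = (0.60)(0.90) − (-0.30)(-0.20) = 0.4800
  C_12 = −[(-0.20)(0.90) − (-0.30)(-0.15)] = 0.2250
  C_13 = (-0.20)(-0.20) − (0.60)(-0.15) = 0.1300
  C_21 = −[(0.00)(0.90) − (-0.45)(-0.20)] = 0.0900
  C_22 = (0.60)(0.90) − (-0.45)(-0.15) = 0.4725
  C_23 = −[(0.60)(-0.20) − (0.00)(-0.15)] = 0.1200
  C_31 = (0.00)(-0.30) − (-0.45)(0.60) = 0.2700
  C_32 = −[(0.60)(-0.30) − (-0.45)(-0.20)] = 0.2700
  C_33 = (0.60)(0.60) − (0.00)(-0.20) = 0.3600
det(I−A) = Σ_j (I−A)_1j·C_1j = (0.60)(0.4800) + (0.00)(0.2250) + (-0.45)(0.1300) = 0.2295
adj(I−A) = Cᵀ =
  [ 0.4800   0.0900   0.2700]
  [ 0.2250   0.4725   0.2700]
  [ 0.1300   0.1200   0.3600]
(I − A)⁻¹ = adj(I−A) / det(I−A) ≈
  [   2.0915     0.3922     1.1765]
  [   0.9804     2.0588     1.1765]
  [   0.5664     0.5229     1.5686]
The output multiplier for sector j is the column-j sum of the Leontief inverse (I − A)⁻¹ = adj(I−A) / det(I−A).
Column 3 of adj(I−A): (0.2700, 0.2700, 0.3600); det(I−A) = 0.2295.
m_3 = (0.2700 + 0.2700 + 0.3600) / 0.2295 = 0.90 / 0.2295 ≈ 3.922.

m_3 = 3.922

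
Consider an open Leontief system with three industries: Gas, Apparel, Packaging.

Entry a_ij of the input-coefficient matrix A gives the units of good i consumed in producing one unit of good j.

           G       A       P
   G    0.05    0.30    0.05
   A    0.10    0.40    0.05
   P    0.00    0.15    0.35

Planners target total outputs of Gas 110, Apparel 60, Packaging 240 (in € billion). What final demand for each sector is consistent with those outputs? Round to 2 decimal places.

d_G = 74.50, d_A = 13.00, d_P = 147.00

I − A =
  [   0.95    -0.30    -0.05]
  [  -0.10     0.60    -0.05]
  [   0.00    -0.15     0.65]
d = (I − A) x:
  d_G = (+0.95)·110 + (-0.30)·60 + (-0.05)·240 = 74.50
  d_A = (-0.10)·110 + (+0.60)·60 + (-0.05)·240 = 13.00
  d_P = (+0.00)·110 + (-0.15)·60 + (+0.65)·240 = 147.00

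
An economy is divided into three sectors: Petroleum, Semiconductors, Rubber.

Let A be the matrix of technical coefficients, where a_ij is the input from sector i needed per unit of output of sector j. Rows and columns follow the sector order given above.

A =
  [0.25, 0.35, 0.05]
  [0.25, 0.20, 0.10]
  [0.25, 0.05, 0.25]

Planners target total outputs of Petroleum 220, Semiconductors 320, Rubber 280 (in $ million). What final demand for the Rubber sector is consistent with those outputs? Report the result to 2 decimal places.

I − A =
  [   0.75    -0.35    -0.05]
  [  -0.25     0.80    -0.10]
  [  -0.25    -0.05     0.75]
d = (I − A) x:
  d_1 = (+0.75)·220 + (-0.35)·320 + (-0.05)·280 = 39.00
  d_2 = (-0.25)·220 + (+0.80)·320 + (-0.10)·280 = 173.00
  d_3 = (-0.25)·220 + (-0.05)·320 + (+0.75)·280 = 139.00

d_3 = 139.00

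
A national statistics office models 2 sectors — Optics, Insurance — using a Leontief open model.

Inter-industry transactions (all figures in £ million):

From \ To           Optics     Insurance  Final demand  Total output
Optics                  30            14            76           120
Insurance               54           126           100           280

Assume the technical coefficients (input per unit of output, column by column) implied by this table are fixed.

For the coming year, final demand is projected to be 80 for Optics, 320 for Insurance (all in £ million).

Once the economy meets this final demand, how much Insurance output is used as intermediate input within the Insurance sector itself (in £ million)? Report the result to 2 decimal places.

z_II = 318.46

Technical coefficients a_ij = z_ij / X_j:
  a_OO = 30/120 = 0.25, a_IO = 54/120 = 0.45
  a_OI = 14/280 = 0.05, a_II = 126/280 = 0.45
I − A =
  [   0.75    -0.05]
  [  -0.45     0.55]
det(I−A) = (0.75)(0.55) − (-0.05)(-0.45) = 0.3900
adj(I−A) = [[0.55, 0.05], [0.45, 0.75]]
(I − A)⁻¹ = adj(I−A) / det(I−A) ≈
  [   1.4103     0.1282]
  [   1.1538     1.9231]
First solve x = (I − A)⁻¹ d = adj(I−A)·d / det(I−A); in particular x_I = (0.45·80 + 0.75·320) / 0.3900 = 276.00 / 0.3900 ≈ 707.6923.
Intermediate flow from I to I: z_II = a_II · x_I = 0.45 × 276.00 / 0.3900 = 124.20 / 0.3900 ≈ 318.46.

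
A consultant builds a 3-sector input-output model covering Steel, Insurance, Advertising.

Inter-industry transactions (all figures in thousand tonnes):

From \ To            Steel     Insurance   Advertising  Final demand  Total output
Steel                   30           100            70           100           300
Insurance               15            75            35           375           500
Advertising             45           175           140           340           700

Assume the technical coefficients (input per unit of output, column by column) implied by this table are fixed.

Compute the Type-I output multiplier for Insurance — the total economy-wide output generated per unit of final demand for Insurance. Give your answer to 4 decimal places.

m_I = 2.1756

Technical coefficients a_ij = z_ij / X_j:
  a_SS = 30/300 = 0.10, a_IS = 15/300 = 0.05, a_AS = 45/300 = 0.15
  a_SI = 100/500 = 0.20, a_II = 75/500 = 0.15, a_AI = 175/500 = 0.35
  a_SA = 70/700 = 0.10, a_IA = 35/700 = 0.05, a_AA = 140/700 = 0.20
I − A =
  [   0.90    -0.20    -0.10]
  [  -0.05     0.85    -0.05]
  [  -0.15    -0.35     0.80]
Cofactors of I−A, C_ij = (−1)^(i+j)·(minor ij) (rows/columns in the sector order above):
  C_11 = (0.85)(0.80) − (-0.05)(-0.35) = 0.6625
  C_12 = −[(-0.05)(0.80) − (-0.05)(-0.15)] = 0.0475
  C_13 = (-0.05)(-0.35) − (0.85)(-0.15) = 0.1450
  C_21 = −[(-0.20)(0.80) − (-0.10)(-0.35)] = 0.1950
  C_22 = (0.90)(0.80) − (-0.10)(-0.15) = 0.7050
  C_23 = −[(0.90)(-0.35) − (-0.20)(-0.15)] = 0.3450
  C_31 = (-0.20)(-0.05) − (-0.10)(0.85) = 0.0950
  C_32 = −[(0.90)(-0.05) − (-0.10)(-0.05)] = 0.0500
  C_33 = (0.90)(0.85) − (-0.20)(-0.05) = 0.7550
det(I−A) = Σ_j (I−A)_1j·C_1j = (0.90)(0.6625) + (-0.20)(0.0475) + (-0.10)(0.1450) = 0.57225
adj(I−A) = Cᵀ =
  [ 0.6625   0.1950   0.0950]
  [ 0.0475   0.7050   0.0500]
  [ 0.1450   0.3450   0.7550]
(I − A)⁻¹ = adj(I−A) / det(I−A) ≈
  [   1.15771     0.34076     0.16601]
  [   0.08301     1.23198     0.08737]
  [   0.25339     0.60288     1.31935]
The output multiplier for sector j is the column-j sum of the Leontief inverse (I − A)⁻¹ = adj(I−A) / det(I−A).
Column I of adj(I−A): (0.1950, 0.7050, 0.3450); det(I−A) = 0.57225.
m_I = (0.1950 + 0.7050 + 0.3450) / 0.57225 = 1.245 / 0.57225 ≈ 2.1756.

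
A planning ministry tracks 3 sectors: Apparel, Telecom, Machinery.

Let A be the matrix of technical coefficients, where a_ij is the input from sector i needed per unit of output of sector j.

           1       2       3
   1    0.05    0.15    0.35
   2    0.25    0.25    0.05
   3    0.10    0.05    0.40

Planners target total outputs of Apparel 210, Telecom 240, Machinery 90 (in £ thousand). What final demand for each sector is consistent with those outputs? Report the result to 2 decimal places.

I − A =
  [   0.95    -0.15    -0.35]
  [  -0.25     0.75    -0.05]
  [  -0.10    -0.05     0.60]
d = (I − A) x:
  d_1 = (+0.95)·210 + (-0.15)·240 + (-0.35)·90 = 132.00
  d_2 = (-0.25)·210 + (+0.75)·240 + (-0.05)·90 = 123.00
  d_3 = (-0.10)·210 + (-0.05)·240 + (+0.60)·90 = 21.00

d_1 = 132.00, d_2 = 123.00, d_3 = 21.00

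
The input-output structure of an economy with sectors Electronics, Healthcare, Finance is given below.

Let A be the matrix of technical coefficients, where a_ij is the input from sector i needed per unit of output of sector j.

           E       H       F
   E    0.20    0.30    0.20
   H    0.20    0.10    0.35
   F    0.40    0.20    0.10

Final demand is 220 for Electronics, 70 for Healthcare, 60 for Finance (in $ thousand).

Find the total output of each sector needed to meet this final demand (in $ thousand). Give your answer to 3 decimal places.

x_E = 484.615, x_H = 323.077, x_F = 353.846

I − A =
  [   0.80    -0.30    -0.20]
  [  -0.20     0.90    -0.35]
  [  -0.40    -0.20     0.90]
Cofactors of I−A, C_ij = (−1)^(i+j)·(minor ij) (rows/columns in the sector order above):
  C_11 = (0.90)(0.90) − (-0.35)(-0.20) = 0.7400
  C_12 = −[(-0.20)(0.90) − (-0.35)(-0.40)] = 0.3200
  C_13 = (-0.20)(-0.20) − (0.90)(-0.40) = 0.4000
  C_21 = −[(-0.30)(0.90) − (-0.20)(-0.20)] = 0.3100
  C_22 = (0.80)(0.90) − (-0.20)(-0.40) = 0.6400
  C_23 = −[(0.80)(-0.20) − (-0.30)(-0.40)] = 0.2800
  C_31 = (-0.30)(-0.35) − (-0.20)(0.90) = 0.2850
  C_32 = −[(0.80)(-0.35) − (-0.20)(-0.20)] = 0.3200
  C_33 = (0.80)(0.90) − (-0.30)(-0.20) = 0.6600
det(I−A) = Σ_j (I−A)_1j·C_1j = (0.80)(0.7400) + (-0.30)(0.3200) + (-0.20)(0.4000) = 0.4160
adj(I−A) = Cᵀ =
  [ 0.7400   0.3100   0.2850]
  [ 0.3200   0.6400   0.3200]
  [ 0.4000   0.2800   0.6600]
(I − A)⁻¹ = adj(I−A) / det(I−A) ≈
  [   1.7788     0.7452     0.6851]
  [   0.7692     1.5385     0.7692]
  [   0.9615     0.6731     1.5865]
x = (I − A)⁻¹ d = adj(I−A)·d / det(I−A), with det(I−A) = 0.4160:
  x_E = (0.7400·220 + 0.3100·70 + 0.2850·60) / 0.4160 = 201.60 / 0.4160 ≈ 484.615
  x_H = (0.3200·220 + 0.6400·70 + 0.3200·60) / 0.4160 = 134.40 / 0.4160 ≈ 323.077
  x_F = (0.4000·220 + 0.2800·70 + 0.6600·60) / 0.4160 = 147.20 / 0.4160 ≈ 353.846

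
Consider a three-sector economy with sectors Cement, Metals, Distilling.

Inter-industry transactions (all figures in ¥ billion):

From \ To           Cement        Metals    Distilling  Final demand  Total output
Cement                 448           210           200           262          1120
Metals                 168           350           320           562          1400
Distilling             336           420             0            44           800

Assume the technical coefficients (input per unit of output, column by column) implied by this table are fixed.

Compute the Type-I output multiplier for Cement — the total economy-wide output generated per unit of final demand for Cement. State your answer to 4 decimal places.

m_C = 4.3333

Technical coefficients a_ij = z_ij / X_j:
  a_CC = 448/1120 = 0.40, a_MC = 168/1120 = 0.15, a_DC = 336/1120 = 0.30
  a_CM = 210/1400 = 0.15, a_MM = 350/1400 = 0.25, a_DM = 420/1400 = 0.30
  a_CD = 200/800 = 0.25, a_MD = 320/800 = 0.40, a_DD = 0/800 = 0.00
I − A =
  [   0.60    -0.15    -0.25]
  [  -0.15     0.75    -0.40]
  [  -0.30    -0.30     1.00]
Cofactors of I−A, C_ij = (−1)^(i+j)·(minor ij) (rows/columns in the sector order above):
  C_11 = (0.75)(1.00) − (-0.40)(-0.30) = 0.6300
  C_12 = −[(-0.15)(1.00) − (-0.40)(-0.30)] = 0.2700
  C_13 = (-0.15)(-0.30) − (0.75)(-0.30) = 0.2700
  C_21 = −[(-0.15)(1.00) − (-0.25)(-0.30)] = 0.2250
  C_22 = (0.60)(1.00) − (-0.25)(-0.30) = 0.5250
  C_23 = −[(0.60)(-0.30) − (-0.15)(-0.30)] = 0.2250
  C_31 = (-0.15)(-0.40) − (-0.25)(0.75) = 0.2475
  C_32 = −[(0.60)(-0.40) − (-0.25)(-0.15)] = 0.2775
  C_33 = (0.60)(0.75) − (-0.15)(-0.15) = 0.4275
det(I−A) = Σ_j (I−A)_1j·C_1j = (0.60)(0.6300) + (-0.15)(0.2700) + (-0.25)(0.2700) = 0.2700
adj(I−A) = Cᵀ =
  [ 0.6300   0.2250   0.2475]
  [ 0.2700   0.5250   0.2775]
  [ 0.2700   0.2250   0.4275]
(I − A)⁻¹ = adj(I−A) / det(I−A) ≈
  [   2.33333     0.83333     0.91667]
  [   1.00000     1.94444     1.02778]
  [   1.00000     0.83333     1.58333]
The output multiplier for sector j is the column-j sum of the Leontief inverse (I − A)⁻¹ = adj(I−A) / det(I−A).
Column C of adj(I−A): (0.6300, 0.2700, 0.2700); det(I−A) = 0.2700.
m_C = (0.6300 + 0.2700 + 0.2700) / 0.2700 = 1.17 / 0.2700 ≈ 4.3333.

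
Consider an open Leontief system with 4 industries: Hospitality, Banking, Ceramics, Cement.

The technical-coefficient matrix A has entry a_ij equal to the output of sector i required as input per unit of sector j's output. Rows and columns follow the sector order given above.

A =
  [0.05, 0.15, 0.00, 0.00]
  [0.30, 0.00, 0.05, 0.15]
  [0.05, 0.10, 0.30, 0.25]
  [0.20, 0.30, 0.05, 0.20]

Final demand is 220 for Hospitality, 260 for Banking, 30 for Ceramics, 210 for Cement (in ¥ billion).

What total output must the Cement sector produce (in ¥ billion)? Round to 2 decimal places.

x_4 = 524.54

I − A =
  [   0.95    -0.15     0.00     0.00]
  [  -0.30     1.00    -0.05    -0.15]
  [  -0.05    -0.10     0.70    -0.25]
  [  -0.20    -0.30    -0.05     0.80]
Compute the cofactors C_ij = (−1)^(i+j)·(3×3 minor ij) of I−A; the adjugate is their transpose:
adj(I−A) = Cᵀ =
  [ 0.507500   0.082125   0.007125   0.017625]
  [ 0.190125   0.520125   0.045125   0.111625]
  [ 0.137250   0.160750   0.676750   0.241625]
  [ 0.206750   0.225625   0.061000   0.628375]
det(I−A) = Σ_j (I−A)_1j·C_1j = (0.95)(0.507500) + (-0.15)(0.190125) + (0.00)(0.137250) + (0.00)(0.206750) = 0.45360625
(I − A)⁻¹ = adj(I−A) / det(I−A) ≈
  [   1.1188     0.1810     0.0157     0.0389]
  [   0.4191     1.1466     0.0995     0.2461]
  [   0.3026     0.3544     1.4919     0.5327]
  [   0.4558     0.4974     0.1345     1.3853]
x = (I − A)⁻¹ d = adj(I−A)·d / det(I−A), with det(I−A) = 0.45360625:
  x_1 = (0.507500·220 + 0.082125·260 + 0.007125·30 + 0.017625·210) / 0.45360625 = 136.9175 / 0.45360625 ≈ 301.84
  x_2 = (0.190125·220 + 0.520125·260 + 0.045125·30 + 0.111625·210) / 0.45360625 = 201.855 / 0.45360625 ≈ 445.00
  x_3 = (0.137250·220 + 0.160750·260 + 0.676750·30 + 0.241625·210) / 0.45360625 = 143.03375 / 0.45360625 ≈ 315.33
  x_4 = (0.206750·220 + 0.225625·260 + 0.061000·30 + 0.628375·210) / 0.45360625 = 237.93625 / 0.45360625 ≈ 524.54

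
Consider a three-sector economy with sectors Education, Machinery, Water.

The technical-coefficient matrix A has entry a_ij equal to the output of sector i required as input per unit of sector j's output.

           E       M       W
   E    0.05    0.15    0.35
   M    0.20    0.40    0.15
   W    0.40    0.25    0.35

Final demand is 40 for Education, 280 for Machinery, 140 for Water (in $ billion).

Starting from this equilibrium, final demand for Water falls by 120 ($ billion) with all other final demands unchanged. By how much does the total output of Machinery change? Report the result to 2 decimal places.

I − A =
  [   0.95    -0.15    -0.35]
  [  -0.20     0.60    -0.15]
  [  -0.40    -0.25     0.65]
Cofactors of I−A, C_ij = (−1)^(i+j)·(minor ij) (rows/columns in the sector order above):
  C_11 = (0.60)(0.65) − (-0.15)(-0.25) = 0.3525
  C_12 = −[(-0.20)(0.65) − (-0.15)(-0.40)] = 0.1900
  C_13 = (-0.20)(-0.25) − (0.60)(-0.40) = 0.2900
  C_21 = −[(-0.15)(0.65) − (-0.35)(-0.25)] = 0.1850
  C_22 = (0.95)(0.65) − (-0.35)(-0.40) = 0.4775
  C_23 = −[(0.95)(-0.25) − (-0.15)(-0.40)] = 0.2975
  C_31 = (-0.15)(-0.15) − (-0.35)(0.60) = 0.2325
  C_32 = −[(0.95)(-0.15) − (-0.35)(-0.20)] = 0.2125
  C_33 = (0.95)(0.60) − (-0.15)(-0.20) = 0.5400
det(I−A) = Σ_j (I−A)_1j·C_1j = (0.95)(0.3525) + (-0.15)(0.1900) + (-0.35)(0.2900) = 0.204875
adj(I−A) = Cᵀ =
  [ 0.3525   0.1850   0.2325]
  [ 0.1900   0.4775   0.2125]
  [ 0.2900   0.2975   0.5400]
(I − A)⁻¹ = adj(I−A) / det(I−A) ≈
  [   1.7206     0.9030     1.1348]
  [   0.9274     2.3307     1.0372]
  [   1.4155     1.4521     2.6358]
Δx = (I − A)⁻¹ Δd with Δd having -120 in the Water component and 0 elsewhere.
So Δx_M = L_MW · (-120), where L_MW = adj(I−A)_MW / det(I−A) = 0.2125 / 0.204875.
Δx_M = 0.2125 × (-120) / 0.204875 = -25.50 / 0.204875 ≈ -124.47.

Δx_M = -124.47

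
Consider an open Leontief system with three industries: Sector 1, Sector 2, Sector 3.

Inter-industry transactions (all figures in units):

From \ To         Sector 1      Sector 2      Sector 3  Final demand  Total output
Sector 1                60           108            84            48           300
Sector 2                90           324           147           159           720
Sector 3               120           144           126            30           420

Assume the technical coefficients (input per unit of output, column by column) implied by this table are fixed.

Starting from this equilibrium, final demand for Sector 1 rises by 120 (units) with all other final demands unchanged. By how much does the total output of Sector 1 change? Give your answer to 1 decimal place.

Δx_1 = 263.4

Technical coefficients a_ij = z_ij / X_j:
  a_11 = 60/300 = 0.20, a_21 = 90/300 = 0.30, a_31 = 120/300 = 0.40
  a_12 = 108/720 = 0.15, a_22 = 324/720 = 0.45, a_32 = 144/720 = 0.20
  a_13 = 84/420 = 0.20, a_23 = 147/420 = 0.35, a_33 = 126/420 = 0.30
I − A =
  [   0.80    -0.15    -0.20]
  [  -0.30     0.55    -0.35]
  [  -0.40    -0.20     0.70]
Cofactors of I−A, C_ij = (−1)^(i+j)·(minor ij) (rows/columns in the sector order above):
  C_11 = (0.55)(0.70) − (-0.35)(-0.20) = 0.3150
  C_12 = −[(-0.30)(0.70) − (-0.35)(-0.40)] = 0.3500
  C_13 = (-0.30)(-0.20) − (0.55)(-0.40) = 0.2800
  C_21 = −[(-0.15)(0.70) − (-0.20)(-0.20)] = 0.1450
  C_22 = (0.80)(0.70) − (-0.20)(-0.40) = 0.4800
  C_23 = −[(0.80)(-0.20) − (-0.15)(-0.40)] = 0.2200
  C_31 = (-0.15)(-0.35) − (-0.20)(0.55) = 0.1625
  C_32 = −[(0.80)(-0.35) − (-0.20)(-0.30)] = 0.3400
  C_33 = (0.80)(0.55) − (-0.15)(-0.30) = 0.3950
det(I−A) = Σ_j (I−A)_1j·C_1j = (0.80)(0.3150) + (-0.15)(0.3500) + (-0.20)(0.2800) = 0.1435
adj(I−A) = Cᵀ =
  [ 0.3150   0.1450   0.1625]
  [ 0.3500   0.4800   0.3400]
  [ 0.2800   0.2200   0.3950]
(I − A)⁻¹ = adj(I−A) / det(I−A) ≈
  [   2.1951     1.0105     1.1324]
  [   2.4390     3.3449     2.3693]
  [   1.9512     1.5331     2.7526]
Δx = (I − A)⁻¹ Δd with Δd having +120 in the Sector 1 component and 0 elsewhere.
So Δx_1 = L_11 · (+120), where L_11 = adj(I−A)_11 / det(I−A) = 0.3150 / 0.1435.
Δx_1 = 0.3150 × (+120) / 0.1435 = 37.80 / 0.1435 ≈ 263.4.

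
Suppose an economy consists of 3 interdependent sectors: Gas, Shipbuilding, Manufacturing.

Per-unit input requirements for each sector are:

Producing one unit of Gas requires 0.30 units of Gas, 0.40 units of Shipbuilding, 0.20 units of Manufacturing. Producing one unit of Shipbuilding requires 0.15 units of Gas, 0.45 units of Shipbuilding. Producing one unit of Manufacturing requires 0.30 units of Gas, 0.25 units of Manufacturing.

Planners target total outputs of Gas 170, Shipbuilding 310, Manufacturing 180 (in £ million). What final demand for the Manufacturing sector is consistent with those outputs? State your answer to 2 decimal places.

I − A =
  [   0.70    -0.15    -0.30]
  [  -0.40     0.55     0.00]
  [  -0.20     0.00     0.75]
d = (I − A) x:
  d_1 = (+0.70)·170 + (-0.15)·310 + (-0.30)·180 = 18.50
  d_2 = (-0.40)·170 + (+0.55)·310 + (+0.00)·180 = 102.50
  d_3 = (-0.20)·170 + (+0.00)·310 + (+0.75)·180 = 101.00

d_3 = 101.00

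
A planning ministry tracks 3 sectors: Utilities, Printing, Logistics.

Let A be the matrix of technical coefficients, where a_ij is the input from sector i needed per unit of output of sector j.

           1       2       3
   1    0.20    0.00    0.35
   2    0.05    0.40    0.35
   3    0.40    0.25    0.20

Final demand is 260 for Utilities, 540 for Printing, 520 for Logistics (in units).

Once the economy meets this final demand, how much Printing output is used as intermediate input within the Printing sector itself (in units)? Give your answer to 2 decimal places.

I − A =
  [   0.80     0.00    -0.35]
  [  -0.05     0.60    -0.35]
  [  -0.40    -0.25     0.80]
Cofactors of I−A, C_ij = (−1)^(i+j)·(minor ij) (rows/columns in the sector order above):
  C_11 = (0.60)(0.80) − (-0.35)(-0.25) = 0.3925
  C_12 = −[(-0.05)(0.80) − (-0.35)(-0.40)] = 0.1800
  C_13 = (-0.05)(-0.25) − (0.60)(-0.40) = 0.2525
  C_21 = −[(0.00)(0.80) − (-0.35)(-0.25)] = 0.0875
  C_22 = (0.80)(0.80) − (-0.35)(-0.40) = 0.5000
  C_23 = −[(0.80)(-0.25) − (0.00)(-0.40)] = 0.2000
  C_31 = (0.00)(-0.35) − (-0.35)(0.60) = 0.2100
  C_32 = −[(0.80)(-0.35) − (-0.35)(-0.05)] = 0.2975
  C_33 = (0.80)(0.60) − (0.00)(-0.05) = 0.4800
det(I−A) = Σ_j (I−A)_1j·C_1j = (0.80)(0.3925) + (0.00)(0.1800) + (-0.35)(0.2525) = 0.225625
adj(I−A) = Cᵀ =
  [ 0.3925   0.0875   0.2100]
  [ 0.1800   0.5000   0.2975]
  [ 0.2525   0.2000   0.4800]
(I − A)⁻¹ = adj(I−A) / det(I−A) ≈
  [   1.7396     0.3878     0.9307]
  [   0.7978     2.2161     1.3186]
  [   1.1191     0.8864     2.1274]
First solve x = (I − A)⁻¹ d = adj(I−A)·d / det(I−A); in particular x_2 = (0.1800·260 + 0.5000·540 + 0.2975·520) / 0.225625 = 471.50 / 0.225625 ≈ 2089.7507.
Intermediate flow from 2 to 2: z_22 = a_22 · x_2 = 0.40 × 471.50 / 0.225625 = 188.60 / 0.225625 ≈ 835.90.

z_22 = 835.90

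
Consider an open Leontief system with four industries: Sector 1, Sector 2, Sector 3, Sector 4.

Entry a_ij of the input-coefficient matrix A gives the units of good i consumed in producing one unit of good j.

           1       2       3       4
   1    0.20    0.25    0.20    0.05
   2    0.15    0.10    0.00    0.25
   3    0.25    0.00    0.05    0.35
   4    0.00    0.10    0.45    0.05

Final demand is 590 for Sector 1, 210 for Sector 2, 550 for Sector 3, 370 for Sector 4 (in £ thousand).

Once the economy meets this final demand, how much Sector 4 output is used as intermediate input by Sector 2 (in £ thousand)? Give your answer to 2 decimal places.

I − A =
  [   0.80    -0.25    -0.20    -0.05]
  [  -0.15     0.90     0.00    -0.25]
  [  -0.25     0.00     0.95    -0.35]
  [   0.00    -0.10    -0.45     0.95]
Compute the cofactors C_ij = (−1)^(i+j)·(3×3 minor ij) of I−A; the adjugate is their transpose:
adj(I−A) = Cᵀ =
  [ 0.646750   0.198000   0.214375   0.165125]
  [ 0.139875   0.542875   0.121875   0.195125]
  [ 0.212750   0.088625   0.627625   0.265750]
  [ 0.115500   0.099125   0.310125   0.603375]
det(I−A) = Σ_j (I−A)_1j·C_1j = (0.80)(0.646750) + (-0.25)(0.139875) + (-0.20)(0.212750) + (-0.05)(0.115500) = 0.43410625
(I − A)⁻¹ = adj(I−A) / det(I−A) ≈
  [   1.4898     0.4561     0.4938     0.3804]
  [   0.3222     1.2506     0.2807     0.4495]
  [   0.4901     0.2042     1.4458     0.6122]
  [   0.2661     0.2283     0.7144     1.3899]
First solve x = (I − A)⁻¹ d = adj(I−A)·d / det(I−A); in particular x_2 = (0.139875·590 + 0.542875·210 + 0.121875·550 + 0.195125·370) / 0.43410625 = 335.7575 / 0.43410625 ≈ 773.4454.
Intermediate flow from 4 to 2: z_42 = a_42 · x_2 = 0.10 × 335.7575 / 0.43410625 = 33.57575 / 0.43410625 ≈ 77.34.

z_42 = 77.34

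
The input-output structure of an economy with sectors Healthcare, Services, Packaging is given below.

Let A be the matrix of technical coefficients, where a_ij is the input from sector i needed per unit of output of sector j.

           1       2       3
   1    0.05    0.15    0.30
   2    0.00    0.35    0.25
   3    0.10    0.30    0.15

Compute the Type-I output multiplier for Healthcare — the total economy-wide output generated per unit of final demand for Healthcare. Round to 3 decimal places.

I − A =
  [   0.95    -0.15    -0.30]
  [   0.00     0.65    -0.25]
  [  -0.10    -0.30     0.85]
Cofactors of I−A, C_ij = (−1)^(i+j)·(minor ij) (rows/columns in the sector order above):
  C_11 = (0.65)(0.85) − (-0.25)(-0.30) = 0.4775
  C_12 = −[(0.00)(0.85) − (-0.25)(-0.10)] = 0.0250
  C_13 = (0.00)(-0.30) − (0.65)(-0.10) = 0.0650
  C_21 = −[(-0.15)(0.85) − (-0.30)(-0.30)] = 0.2175
  C_22 = (0.95)(0.85) − (-0.30)(-0.10) = 0.7775
  C_23 = −[(0.95)(-0.30) − (-0.15)(-0.10)] = 0.3000
  C_31 = (-0.15)(-0.25) − (-0.30)(0.65) = 0.2325
  C_32 = −[(0.95)(-0.25) − (-0.30)(0.00)] = 0.2375
  C_33 = (0.95)(0.65) − (-0.15)(0.00) = 0.6175
det(I−A) = Σ_j (I−A)_1j·C_1j = (0.95)(0.4775) + (-0.15)(0.0250) + (-0.30)(0.0650) = 0.430375
adj(I−A) = Cᵀ =
  [ 0.4775   0.2175   0.2325]
  [ 0.0250   0.7775   0.2375]
  [ 0.0650   0.3000   0.6175]
(I − A)⁻¹ = adj(I−A) / det(I−A) ≈
  [   1.1095     0.5054     0.5402]
  [   0.0581     1.8066     0.5518]
  [   0.1510     0.6971     1.4348]
The output multiplier for sector j is the column-j sum of the Leontief inverse (I − A)⁻¹ = adj(I−A) / det(I−A).
Column 1 of adj(I−A): (0.4775, 0.0250, 0.0650); det(I−A) = 0.430375.
m_1 = (0.4775 + 0.0250 + 0.0650) / 0.430375 = 0.5675 / 0.430375 ≈ 1.319.

m_1 = 1.319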